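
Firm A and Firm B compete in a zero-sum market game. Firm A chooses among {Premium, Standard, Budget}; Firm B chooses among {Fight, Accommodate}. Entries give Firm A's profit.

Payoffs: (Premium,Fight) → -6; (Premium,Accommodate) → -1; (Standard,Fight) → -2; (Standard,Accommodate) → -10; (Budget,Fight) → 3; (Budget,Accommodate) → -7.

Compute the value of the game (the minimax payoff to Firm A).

-3

Row minima: Premium → -6, Standard → -10, Budget → -7; maximin = -6.
Column maxima: Fight → 3, Accommodate → -1; minimax = -1.
-6 ≠ -1, so there is no saddle point; optimal play is mixed.
Standard is strictly dominated by Budget, so Firm A never plays it.
On the remaining 2×2 (Premium, Budget vs Fight, Accommodate):
Let Firm A play Premium with probability p. Expected payoff against Fight: (-6)p + 3(1−p) = −9p + 3; against Accommodate: (-1)p + (-7)(1−p) = 6p − 7.
Setting these equal: −9p + 3 = 6p − 7 ⇒ −15p = -10 ⇒ p = 2/3, and the value is (-9)·(2/3) + 3 = -3.
For Firm B: with q = P(Fight), equating Premium's and Budget's payoffs gives −5q − 1 = 10q − 7 ⇒ q = 2/5.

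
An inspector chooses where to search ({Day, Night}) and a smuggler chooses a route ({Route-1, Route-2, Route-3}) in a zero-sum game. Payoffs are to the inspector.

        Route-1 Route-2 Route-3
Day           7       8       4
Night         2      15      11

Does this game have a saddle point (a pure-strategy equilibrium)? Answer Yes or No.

Row minima: Day → 4, Night → 2; maximin = 4.
Column maxima: Route-1 → 7, Route-2 → 15, Route-3 → 11; minimax = 7.
4 ≠ 7, so no pure-strategy equilibrium exists.

No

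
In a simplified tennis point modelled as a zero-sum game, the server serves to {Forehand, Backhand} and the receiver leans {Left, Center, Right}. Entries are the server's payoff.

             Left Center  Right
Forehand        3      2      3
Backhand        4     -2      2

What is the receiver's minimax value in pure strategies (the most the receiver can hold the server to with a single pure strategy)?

Column maxima: Left → 4, Center → 2, Right → 3.
The smallest of these is 2.

2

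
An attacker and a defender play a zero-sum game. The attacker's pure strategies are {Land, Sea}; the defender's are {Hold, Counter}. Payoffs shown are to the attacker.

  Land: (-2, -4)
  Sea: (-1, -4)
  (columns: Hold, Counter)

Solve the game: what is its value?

-4

Row minima: Land → -4, Sea → -4; maximin = -4.
Column maxima: Hold → -1, Counter → -4; minimax = -4.
Since maximin = minimax = -4, there is a saddle point and the value is -4.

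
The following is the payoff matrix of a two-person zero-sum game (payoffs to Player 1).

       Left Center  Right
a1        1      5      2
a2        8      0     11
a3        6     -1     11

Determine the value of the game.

Row minima: a1 → 1, a2 → 0, a3 → -1; maximin = 1.
Column maxima: Left → 8, Center → 5, Right → 11; minimax = 5.
1 ≠ 5, so there is no saddle point; optimal play is mixed.
Right is strictly dominated by Left (it gives Player 1 strictly more in every row), so Player 2 never plays it.
With Right eliminated, a3 is strictly dominated by a2 (a2 gives Player 1 strictly more in every remaining column), so Player 1 never plays it.
On the remaining 2×2 (a1, a2 vs Left, Center):
Let Player 1 play a1 with probability p. Expected payoff against Left: 1p + 8(1−p) = −7p + 8; against Center: 5p + 0(1−p) = 5p.
Setting these equal: −7p + 8 = 5p ⇒ −12p = -8 ⇒ p = 2/3, and the value is (-7)·(2/3) + 8 = 10/3.
For Player 2: with q = P(Left), equating a1's and a2's payoffs gives −4q + 5 = 8q ⇒ q = 5/12.

10/3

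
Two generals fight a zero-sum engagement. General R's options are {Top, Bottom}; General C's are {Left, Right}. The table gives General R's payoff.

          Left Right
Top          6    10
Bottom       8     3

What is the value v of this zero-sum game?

62/9

Row minima: Top → 6, Bottom → 3; maximin = 6.
Column maxima: Left → 8, Right → 10; minimax = 8.
6 ≠ 8, so there is no saddle point; optimal play is mixed.
Let General R play Top with probability p. Expected payoff against Left: 6p + 8(1−p) = −2p + 8; against Right: 10p + 3(1−p) = 7p + 3.
Setting these equal: −2p + 8 = 7p + 3 ⇒ −9p = -5 ⇒ p = 5/9, and the value is (-2)·(5/9) + 8 = 62/9.
For General C: with q = P(Left), equating Top's and Bottom's payoffs gives −4q + 10 = 5q + 3 ⇒ q = 7/9.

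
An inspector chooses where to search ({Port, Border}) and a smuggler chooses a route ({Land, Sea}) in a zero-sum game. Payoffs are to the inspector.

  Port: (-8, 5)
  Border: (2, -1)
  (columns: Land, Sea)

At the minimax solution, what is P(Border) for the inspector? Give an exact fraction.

13/16

Row minima: Port → -8, Border → -1; maximin = -1.
Column maxima: Land → 2, Sea → 5; minimax = 2.
-1 ≠ 2, so there is no saddle point; optimal play is mixed.
Let the inspector play Port with probability p. Expected payoff against Land: (-8)p + 2(1−p) = −10p + 2; against Sea: 5p + (-1)(1−p) = 6p − 1.
Setting these equal: −10p + 2 = 6p − 1 ⇒ −16p = -3 ⇒ p = 3/16, and the value is (-10)·(3/16) + 2 = 1/8.
For the smuggler: with q = P(Land), equating Port's and Border's payoffs gives −13q + 5 = 3q − 1 ⇒ q = 3/8.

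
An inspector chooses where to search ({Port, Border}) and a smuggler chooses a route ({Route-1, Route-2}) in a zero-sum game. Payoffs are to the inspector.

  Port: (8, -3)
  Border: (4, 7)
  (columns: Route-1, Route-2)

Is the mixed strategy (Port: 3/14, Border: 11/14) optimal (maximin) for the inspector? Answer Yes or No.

Yes

Against Route-1 this mix gives (3/14)·8 + (11/14)·4 = 34/7.
Against Route-2 this mix gives (3/14)·(-3) + (11/14)·7 = 34/7.
All of the smuggler's active replies (Route-1, Route-2) yield 34/7, and no column does worse for the inspector. The mix makes the smuggler indifferent and guarantees 34/7, so it is optimal.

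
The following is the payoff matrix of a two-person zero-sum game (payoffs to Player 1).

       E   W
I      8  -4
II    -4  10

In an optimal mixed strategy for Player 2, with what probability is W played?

Row minima: I → -4, II → -4; maximin = -4.
Column maxima: E → 8, W → 10; minimax = 8.
-4 ≠ 8, so there is no saddle point; optimal play is mixed.
Let Player 1 play I with probability p. Expected payoff against E: 8p + (-4)(1−p) = 12p − 4; against W: (-4)p + 10(1−p) = −14p + 10.
Setting these equal: 12p − 4 = −14p + 10 ⇒ 26p = 14 ⇒ p = 7/13, and the value is (12)·(7/13) − 4 = 32/13.
For Player 2: with q = P(E), equating I's and II's payoffs gives 12q − 4 = −14q + 10 ⇒ q = 7/13.

6/13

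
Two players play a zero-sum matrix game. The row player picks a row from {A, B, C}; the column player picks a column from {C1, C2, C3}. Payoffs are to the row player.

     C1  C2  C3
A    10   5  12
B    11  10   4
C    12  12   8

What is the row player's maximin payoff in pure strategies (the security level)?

8

Row minima: A → 5, B → 4, C → 8.
The best of these is 8.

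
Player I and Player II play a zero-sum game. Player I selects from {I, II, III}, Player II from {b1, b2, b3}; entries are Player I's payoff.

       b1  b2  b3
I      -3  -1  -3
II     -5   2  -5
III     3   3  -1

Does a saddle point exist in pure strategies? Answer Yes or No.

Yes

Row minima: I → -3, II → -5, III → -1; maximin = -1.
Column maxima: b1 → 3, b2 → 3, b3 → -1; minimax = -1.
maximin = minimax = -1, so a saddle point exists.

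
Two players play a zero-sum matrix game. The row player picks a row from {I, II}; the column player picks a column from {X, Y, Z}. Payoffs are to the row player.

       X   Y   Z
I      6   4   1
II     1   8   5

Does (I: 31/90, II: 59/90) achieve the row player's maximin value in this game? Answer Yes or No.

No

Against X this mix gives (31/90)·6 + (59/90)·1 = 49/18.
Against Y this mix gives (31/90)·4 + (59/90)·8 = 298/45.
Against Z this mix gives (31/90)·1 + (59/90)·5 = 163/45.
The column player will play X, holding the row player to 49/18. Shifting weight toward the row that does better against X would raise this floor (the equalizing mix achieves 29/9 against both X and Z), so the proposed strategy is not optimal.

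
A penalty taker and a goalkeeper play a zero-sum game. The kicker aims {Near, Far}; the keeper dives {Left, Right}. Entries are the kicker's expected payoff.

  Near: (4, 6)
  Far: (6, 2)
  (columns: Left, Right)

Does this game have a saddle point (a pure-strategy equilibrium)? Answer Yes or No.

Row minima: Near → 4, Far → 2; maximin = 4.
Column maxima: Left → 6, Right → 6; minimax = 6.
4 ≠ 6, so no pure-strategy equilibrium exists.

No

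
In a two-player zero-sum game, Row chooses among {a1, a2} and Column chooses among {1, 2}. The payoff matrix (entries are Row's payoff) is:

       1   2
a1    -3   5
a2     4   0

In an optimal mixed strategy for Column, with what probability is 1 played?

Row minima: a1 → -3, a2 → 0; maximin = 0.
Column maxima: 1 → 4, 2 → 5; minimax = 4.
0 ≠ 4, so there is no saddle point; optimal play is mixed.
Let Row play a1 with probability p. Expected payoff against 1: (-3)p + 4(1−p) = −7p + 4; against 2: 5p + 0(1−p) = 5p.
Setting these equal: −7p + 4 = 5p ⇒ −12p = -4 ⇒ p = 1/3, and the value is (-7)·(1/3) + 4 = 5/3.
For Column: with q = P(1), equating a1's and a2's payoffs gives −8q + 5 = 4q ⇒ q = 5/12.

5/12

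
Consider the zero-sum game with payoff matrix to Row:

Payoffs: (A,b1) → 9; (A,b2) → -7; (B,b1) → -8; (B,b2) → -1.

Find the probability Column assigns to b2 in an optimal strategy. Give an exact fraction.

Row minima: A → -7, B → -8; maximin = -7.
Column maxima: b1 → 9, b2 → -1; minimax = -1.
-7 ≠ -1, so there is no saddle point; optimal play is mixed.
Let Row play A with probability p. Expected payoff against b1: 9p + (-8)(1−p) = 17p − 8; against b2: (-7)p + (-1)(1−p) = −6p − 1.
Setting these equal: 17p − 8 = −6p − 1 ⇒ 23p = 7 ⇒ p = 7/23, and the value is (17)·(7/23) − 8 = -65/23.
For Column: with q = P(b1), equating A's and B's payoffs gives 16q − 7 = −7q − 1 ⇒ q = 6/23.

17/23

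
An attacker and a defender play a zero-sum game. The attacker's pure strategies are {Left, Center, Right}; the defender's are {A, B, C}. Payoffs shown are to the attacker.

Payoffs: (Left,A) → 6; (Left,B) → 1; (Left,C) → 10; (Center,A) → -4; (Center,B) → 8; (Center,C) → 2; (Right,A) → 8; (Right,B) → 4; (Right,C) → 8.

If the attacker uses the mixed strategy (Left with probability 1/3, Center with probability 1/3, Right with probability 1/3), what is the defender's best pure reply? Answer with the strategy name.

A

If the defender plays A, the attacker's expected payoff is (1/3)·6 + (1/3)·(-4) + (1/3)·8 = 10/3.
If the defender plays B, the attacker's expected payoff is (1/3)·1 + (1/3)·8 + (1/3)·4 = 13/3.
If the defender plays C, the attacker's expected payoff is (1/3)·10 + (1/3)·2 + (1/3)·8 = 20/3.
The defender minimizes the attacker's payoff; the smallest is 10/3, so the best response is A.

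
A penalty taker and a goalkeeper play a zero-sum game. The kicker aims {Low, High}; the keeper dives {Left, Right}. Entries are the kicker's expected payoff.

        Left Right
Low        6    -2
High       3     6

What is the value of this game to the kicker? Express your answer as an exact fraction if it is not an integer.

Row minima: Low → -2, High → 3; maximin = 3.
Column maxima: Left → 6, Right → 6; minimax = 6.
3 ≠ 6, so there is no saddle point; optimal play is mixed.
Let the kicker play Low with probability p. Expected payoff against Left: 6p + 3(1−p) = 3p + 3; against Right: (-2)p + 6(1−p) = −8p + 6.
Setting these equal: 3p + 3 = −8p + 6 ⇒ 11p = 3 ⇒ p = 3/11, and the value is (3)·(3/11) + 3 = 42/11.
For the keeper: with q = P(Left), equating Low's and High's payoffs gives 8q − 2 = −3q + 6 ⇒ q = 8/11.

42/11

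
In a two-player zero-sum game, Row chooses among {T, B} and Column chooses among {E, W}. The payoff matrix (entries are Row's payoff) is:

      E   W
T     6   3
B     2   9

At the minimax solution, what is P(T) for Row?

Row minima: T → 3, B → 2; maximin = 3.
Column maxima: E → 6, W → 9; minimax = 6.
3 ≠ 6, so there is no saddle point; optimal play is mixed.
Let Row play T with probability p. Expected payoff against E: 6p + 2(1−p) = 4p + 2; against W: 3p + 9(1−p) = −6p + 9.
Setting these equal: 4p + 2 = −6p + 9 ⇒ 10p = 7 ⇒ p = 7/10, and the value is (4)·(7/10) + 2 = 24/5.
For Column: with q = P(E), equating T's and B's payoffs gives 3q + 3 = −7q + 9 ⇒ q = 3/5.

7/10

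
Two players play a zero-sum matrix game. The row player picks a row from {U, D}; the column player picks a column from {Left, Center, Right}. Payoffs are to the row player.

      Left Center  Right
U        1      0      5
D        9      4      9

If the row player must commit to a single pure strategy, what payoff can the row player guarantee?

Row minima: U → 0, D → 4.
The best of these is 4.

4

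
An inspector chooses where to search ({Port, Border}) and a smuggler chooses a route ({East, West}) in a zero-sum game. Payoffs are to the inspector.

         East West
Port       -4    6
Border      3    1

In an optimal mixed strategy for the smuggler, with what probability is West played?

Row minima: Port → -4, Border → 1; maximin = 1.
Column maxima: East → 3, West → 6; minimax = 3.
1 ≠ 3, so there is no saddle point; optimal play is mixed.
Let the inspector play Port with probability p. Expected payoff against East: (-4)p + 3(1−p) = −7p + 3; against West: 6p + 1(1−p) = 5p + 1.
Setting these equal: −7p + 3 = 5p + 1 ⇒ −12p = -2 ⇒ p = 1/6, and the value is (-7)·(1/6) + 3 = 11/6.
For the smuggler: with q = P(East), equating Port's and Border's payoffs gives −10q + 6 = 2q + 1 ⇒ q = 5/12.

7/12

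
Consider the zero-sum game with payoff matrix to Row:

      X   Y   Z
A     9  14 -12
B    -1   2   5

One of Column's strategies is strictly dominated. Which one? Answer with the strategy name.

Y

X holds Row's payoff strictly below Y in every row: 9 < 14, -1 < 2.
So Y is strictly dominated for Column.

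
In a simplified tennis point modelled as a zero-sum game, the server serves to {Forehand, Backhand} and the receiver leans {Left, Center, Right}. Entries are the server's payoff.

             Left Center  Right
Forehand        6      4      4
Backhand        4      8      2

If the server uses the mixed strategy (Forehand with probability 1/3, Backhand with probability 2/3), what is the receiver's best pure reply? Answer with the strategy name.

Right

If the receiver plays Left, the server's expected payoff is (1/3)·6 + (2/3)·4 = 14/3.
If the receiver plays Center, the server's expected payoff is (1/3)·4 + (2/3)·8 = 20/3.
If the receiver plays Right, the server's expected payoff is (1/3)·4 + (2/3)·2 = 8/3.
The receiver minimizes the server's payoff; the smallest is 8/3, so the best response is Right.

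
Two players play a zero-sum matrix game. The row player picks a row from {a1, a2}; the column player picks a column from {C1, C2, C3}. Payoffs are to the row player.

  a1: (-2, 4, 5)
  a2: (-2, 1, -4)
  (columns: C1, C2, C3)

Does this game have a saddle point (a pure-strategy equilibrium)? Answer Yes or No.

Row minima: a1 → -2, a2 → -4; maximin = -2.
Column maxima: C1 → -2, C2 → 4, C3 → 5; minimax = -2.
maximin = minimax = -2, so a saddle point exists.

Yes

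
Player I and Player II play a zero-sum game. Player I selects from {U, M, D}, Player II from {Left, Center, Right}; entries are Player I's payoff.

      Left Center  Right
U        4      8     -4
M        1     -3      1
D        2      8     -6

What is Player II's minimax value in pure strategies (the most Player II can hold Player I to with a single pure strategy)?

Column maxima: Left → 4, Center → 8, Right → 1.
The smallest of these is 1.

1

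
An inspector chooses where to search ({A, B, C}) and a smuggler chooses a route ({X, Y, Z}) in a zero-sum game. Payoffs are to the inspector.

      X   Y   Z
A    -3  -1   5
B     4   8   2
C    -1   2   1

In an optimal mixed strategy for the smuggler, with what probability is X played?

Row minima: A → -3, B → 2, C → -1; maximin = 2.
Column maxima: X → 4, Y → 8, Z → 5; minimax = 4.
2 ≠ 4, so there is no saddle point; optimal play is mixed.
C is strictly dominated by B, so the inspector never plays it.
Y is strictly dominated by X (it gives the inspector strictly more in every row), so the smuggler never plays it.
On the remaining 2×2 (A, B vs X, Z):
Let the inspector play A with probability p. Expected payoff against X: (-3)p + 4(1−p) = −7p + 4; against Z: 5p + 2(1−p) = 3p + 2.
Setting these equal: −7p + 4 = 3p + 2 ⇒ −10p = -2 ⇒ p = 1/5, and the value is (-7)·(1/5) + 4 = 13/5.
For the smuggler: with q = P(X), equating A's and B's payoffs gives −8q + 5 = 2q + 2 ⇒ q = 3/10.

3/10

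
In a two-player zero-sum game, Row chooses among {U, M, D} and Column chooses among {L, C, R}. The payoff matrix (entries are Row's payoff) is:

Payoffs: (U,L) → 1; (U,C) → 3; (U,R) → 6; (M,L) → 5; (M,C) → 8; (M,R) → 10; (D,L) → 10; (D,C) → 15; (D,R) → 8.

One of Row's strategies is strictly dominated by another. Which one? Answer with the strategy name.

M gives a strictly higher payoff than U against every column: 5 > 1, 8 > 3, 10 > 6.
So U is strictly dominated and Row never plays it.

U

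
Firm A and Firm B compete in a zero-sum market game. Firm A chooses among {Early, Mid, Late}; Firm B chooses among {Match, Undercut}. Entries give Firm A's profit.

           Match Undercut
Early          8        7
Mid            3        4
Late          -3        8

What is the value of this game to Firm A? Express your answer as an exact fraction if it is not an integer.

85/12

Row minima: Early → 7, Mid → 3, Late → -3; maximin = 7.
Column maxima: Match → 8, Undercut → 8; minimax = 8.
7 ≠ 8, so there is no saddle point; optimal play is mixed.
Mid is strictly dominated by Early, so Firm A never plays it.
On the remaining 2×2 (Early, Late vs Match, Undercut):
Let Firm A play Early with probability p. Expected payoff against Match: 8p + (-3)(1−p) = 11p − 3; against Undercut: 7p + 8(1−p) = −p + 8.
Setting these equal: 11p − 3 = −p + 8 ⇒ 12p = 11 ⇒ p = 11/12, and the value is (11)·(11/12) − 3 = 85/12.
For Firm B: with q = P(Match), equating Early's and Late's payoffs gives q + 7 = −11q + 8 ⇒ q = 1/12.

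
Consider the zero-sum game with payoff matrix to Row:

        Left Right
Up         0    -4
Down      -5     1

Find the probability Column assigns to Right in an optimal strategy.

1/2

Row minima: Up → -4, Down → -5; maximin = -4.
Column maxima: Left → 0, Right → 1; minimax = 0.
-4 ≠ 0, so there is no saddle point; optimal play is mixed.
Let Row play Up with probability p. Expected payoff against Left: 0p + (-5)(1−p) = 5p − 5; against Right: (-4)p + 1(1−p) = −5p + 1.
Setting these equal: 5p − 5 = −5p + 1 ⇒ 10p = 6 ⇒ p = 3/5, and the value is (5)·(3/5) − 5 = -2.
For Column: with q = P(Left), equating Up's and Down's payoffs gives 4q − 4 = −6q + 1 ⇒ q = 1/2.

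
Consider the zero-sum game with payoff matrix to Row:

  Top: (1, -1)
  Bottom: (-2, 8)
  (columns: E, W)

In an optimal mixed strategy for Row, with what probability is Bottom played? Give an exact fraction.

Row minima: Top → -1, Bottom → -2; maximin = -1.
Column maxima: E → 1, W → 8; minimax = 1.
-1 ≠ 1, so there is no saddle point; optimal play is mixed.
Let Row play Top with probability p. Expected payoff against E: 1p + (-2)(1−p) = 3p − 2; against W: (-1)p + 8(1−p) = −9p + 8.
Setting these equal: 3p − 2 = −9p + 8 ⇒ 12p = 10 ⇒ p = 5/6, and the value is (3)·(5/6) − 2 = 1/2.
For Column: with q = P(E), equating Top's and Bottom's payoffs gives 2q − 1 = −10q + 8 ⇒ q = 3/4.

1/6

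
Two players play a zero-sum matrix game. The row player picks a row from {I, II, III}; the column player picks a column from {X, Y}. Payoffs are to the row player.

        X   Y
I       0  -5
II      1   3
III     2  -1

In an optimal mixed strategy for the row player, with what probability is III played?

2/5

Row minima: I → -5, II → 1, III → -1; maximin = 1.
Column maxima: X → 2, Y → 3; minimax = 2.
1 ≠ 2, so there is no saddle point; optimal play is mixed.
I is strictly dominated by II, so the row player never plays it.
On the remaining 2×2 (II, III vs X, Y):
Let the row player play II with probability p. Expected payoff against X: 1p + 2(1−p) = −p + 2; against Y: 3p + (-1)(1−p) = 4p − 1.
Setting these equal: −p + 2 = 4p − 1 ⇒ −5p = -3 ⇒ p = 3/5, and the value is (-1)·(3/5) + 2 = 7/5.
For the column player: with q = P(X), equating II's and III's payoffs gives −2q + 3 = 3q − 1 ⇒ q = 4/5.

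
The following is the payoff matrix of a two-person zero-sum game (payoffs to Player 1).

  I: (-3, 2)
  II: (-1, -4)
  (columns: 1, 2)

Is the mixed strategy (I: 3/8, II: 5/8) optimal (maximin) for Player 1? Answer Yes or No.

Against 1 this mix gives (3/8)·(-3) + (5/8)·(-1) = -7/4.
Against 2 this mix gives (3/8)·2 + (5/8)·(-4) = -7/4.
All of Player 2's active replies (1, 2) yield -7/4, and no column does worse for Player 1. The mix makes Player 2 indifferent and guarantees -7/4, so it is optimal.

Yes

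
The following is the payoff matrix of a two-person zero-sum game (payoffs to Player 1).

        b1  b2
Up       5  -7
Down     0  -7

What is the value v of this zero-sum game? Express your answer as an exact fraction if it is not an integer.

-7

Row minima: Up → -7, Down → -7; maximin = -7.
Column maxima: b1 → 5, b2 → -7; minimax = -7.
Since maximin = minimax = -7, there is a saddle point and the value is -7.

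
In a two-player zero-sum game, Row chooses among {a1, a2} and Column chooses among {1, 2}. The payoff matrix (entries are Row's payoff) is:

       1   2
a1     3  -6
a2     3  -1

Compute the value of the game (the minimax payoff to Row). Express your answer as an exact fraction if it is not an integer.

Row minima: a1 → -6, a2 → -1; maximin = -1.
Column maxima: 1 → 3, 2 → -1; minimax = -1.
Since maximin = minimax = -1, there is a saddle point and the value is -1.

-1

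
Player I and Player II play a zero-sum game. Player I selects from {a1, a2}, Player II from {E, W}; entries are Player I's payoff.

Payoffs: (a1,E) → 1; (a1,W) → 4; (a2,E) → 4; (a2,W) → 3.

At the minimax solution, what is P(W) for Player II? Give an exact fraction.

Row minima: a1 → 1, a2 → 3; maximin = 3.
Column maxima: E → 4, W → 4; minimax = 4.
3 ≠ 4, so there is no saddle point; optimal play is mixed.
Let Player I play a1 with probability p. Expected payoff against E: 1p + 4(1−p) = −3p + 4; against W: 4p + 3(1−p) = p + 3.
Setting these equal: −3p + 4 = p + 3 ⇒ −4p = -1 ⇒ p = 1/4, and the value is (-3)·(1/4) + 4 = 13/4.
For Player II: with q = P(E), equating a1's and a2's payoffs gives −3q + 4 = q + 3 ⇒ q = 1/4.

3/4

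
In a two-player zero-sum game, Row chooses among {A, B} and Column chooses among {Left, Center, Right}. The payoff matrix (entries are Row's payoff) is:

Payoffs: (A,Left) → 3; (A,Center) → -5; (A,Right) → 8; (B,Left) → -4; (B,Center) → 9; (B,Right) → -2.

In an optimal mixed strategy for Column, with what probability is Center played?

1/3

Row minima: A → -5, B → -4; maximin = -4.
Column maxima: Left → 3, Center → 9, Right → 8; minimax = 3.
-4 ≠ 3, so there is no saddle point; optimal play is mixed.
Right is strictly dominated by Left (it gives Row strictly more in every row), so Column never plays it.
On the remaining 2×2 (A, B vs Left, Center):
Let Row play A with probability p. Expected payoff against Left: 3p + (-4)(1−p) = 7p − 4; against Center: (-5)p + 9(1−p) = −14p + 9.
Setting these equal: 7p − 4 = −14p + 9 ⇒ 21p = 13 ⇒ p = 13/21, and the value is (7)·(13/21) − 4 = 1/3.
For Column: with q = P(Left), equating A's and B's payoffs gives 8q − 5 = −13q + 9 ⇒ q = 2/3.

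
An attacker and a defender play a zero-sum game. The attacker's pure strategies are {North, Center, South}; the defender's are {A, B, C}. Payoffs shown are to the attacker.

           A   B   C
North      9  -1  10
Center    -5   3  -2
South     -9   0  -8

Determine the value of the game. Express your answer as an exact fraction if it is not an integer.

11/9

Row minima: North → -1, Center → -5, South → -9; maximin = -1.
Column maxima: A → 9, B → 3, C → 10; minimax = 3.
-1 ≠ 3, so there is no saddle point; optimal play is mixed.
South is strictly dominated by Center, so the attacker never plays it.
C is strictly dominated by A (it gives the attacker strictly more in every row), so the defender never plays it.
On the remaining 2×2 (North, Center vs A, B):
Let the attacker play North with probability p. Expected payoff against A: 9p + (-5)(1−p) = 14p − 5; against B: (-1)p + 3(1−p) = −4p + 3.
Setting these equal: 14p − 5 = −4p + 3 ⇒ 18p = 8 ⇒ p = 4/9, and the value is (14)·(4/9) − 5 = 11/9.
For the defender: with q = P(A), equating North's and Center's payoffs gives 10q − 1 = −8q + 3 ⇒ q = 2/9.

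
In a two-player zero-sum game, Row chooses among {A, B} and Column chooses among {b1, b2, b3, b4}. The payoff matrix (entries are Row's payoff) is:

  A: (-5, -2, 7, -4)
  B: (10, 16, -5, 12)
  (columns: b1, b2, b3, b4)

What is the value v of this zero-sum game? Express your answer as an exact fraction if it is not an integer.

5/3

Row minima: A → -5, B → -5; maximin = -5.
Column maxima: b1 → 10, b2 → 16, b3 → 7, b4 → 12; minimax = 7.
-5 ≠ 7, so there is no saddle point; optimal play is mixed.
b2 is strictly dominated by b1 (it gives Row strictly more in every row), so Column never plays it.
b4 is strictly dominated by b1 (it gives Row strictly more in every row), so Column never plays it.
On the remaining 2×2 (A, B vs b1, b3):
Let Row play A with probability p. Expected payoff against b1: (-5)p + 10(1−p) = −15p + 10; against b3: 7p + (-5)(1−p) = 12p − 5.
Setting these equal: −15p + 10 = 12p − 5 ⇒ −27p = -15 ⇒ p = 5/9, and the value is (-15)·(5/9) + 10 = 5/3.
For Column: with q = P(b1), equating A's and B's payoffs gives −12q + 7 = 15q − 5 ⇒ q = 4/9.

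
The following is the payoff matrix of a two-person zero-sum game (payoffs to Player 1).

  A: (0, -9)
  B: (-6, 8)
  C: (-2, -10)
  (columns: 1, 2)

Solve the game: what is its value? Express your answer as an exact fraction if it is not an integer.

-54/23

Row minima: A → -9, B → -6, C → -10; maximin = -6.
Column maxima: 1 → 0, 2 → 8; minimax = 0.
-6 ≠ 0, so there is no saddle point; optimal play is mixed.
C is strictly dominated by A, so Player 1 never plays it.
On the remaining 2×2 (A, B vs 1, 2):
Let Player 1 play A with probability p. Expected payoff against 1: 0p + (-6)(1−p) = 6p − 6; against 2: (-9)p + 8(1−p) = −17p + 8.
Setting these equal: 6p − 6 = −17p + 8 ⇒ 23p = 14 ⇒ p = 14/23, and the value is (6)·(14/23) − 6 = -54/23.
For Player 2: with q = P(1), equating A's and B's payoffs gives 9q − 9 = −14q + 8 ⇒ q = 17/23.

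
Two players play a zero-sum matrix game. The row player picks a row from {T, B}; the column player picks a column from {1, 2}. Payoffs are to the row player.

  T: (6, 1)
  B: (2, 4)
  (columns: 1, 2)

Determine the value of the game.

22/7

Row minima: T → 1, B → 2; maximin = 2.
Column maxima: 1 → 6, 2 → 4; minimax = 4.
2 ≠ 4, so there is no saddle point; optimal play is mixed.
Let the row player play T with probability p. Expected payoff against 1: 6p + 2(1−p) = 4p + 2; against 2: 1p + 4(1−p) = −3p + 4.
Setting these equal: 4p + 2 = −3p + 4 ⇒ 7p = 2 ⇒ p = 2/7, and the value is (4)·(2/7) + 2 = 22/7.
For the column player: with q = P(1), equating T's and B's payoffs gives 5q + 1 = −2q + 4 ⇒ q = 3/7.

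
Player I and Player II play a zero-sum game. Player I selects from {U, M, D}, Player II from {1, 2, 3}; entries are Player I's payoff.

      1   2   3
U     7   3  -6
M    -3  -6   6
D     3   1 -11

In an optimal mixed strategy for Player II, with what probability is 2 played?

4/7

Row minima: U → -6, M → -6, D → -11; maximin = -6.
Column maxima: 1 → 7, 2 → 3, 3 → 6; minimax = 3.
-6 ≠ 3, so there is no saddle point; optimal play is mixed.
D is strictly dominated by U, so Player I never plays it.
1 is strictly dominated by 2 (it gives Player I strictly more in every row), so Player II never plays it.
On the remaining 2×2 (U, M vs 2, 3):
Let Player I play U with probability p. Expected payoff against 2: 3p + (-6)(1−p) = 9p − 6; against 3: (-6)p + 6(1−p) = −12p + 6.
Setting these equal: 9p − 6 = −12p + 6 ⇒ 21p = 12 ⇒ p = 4/7, and the value is (9)·(4/7) − 6 = -6/7.
For Player II: with q = P(2), equating U's and M's payoffs gives 9q − 6 = −12q + 6 ⇒ q = 4/7.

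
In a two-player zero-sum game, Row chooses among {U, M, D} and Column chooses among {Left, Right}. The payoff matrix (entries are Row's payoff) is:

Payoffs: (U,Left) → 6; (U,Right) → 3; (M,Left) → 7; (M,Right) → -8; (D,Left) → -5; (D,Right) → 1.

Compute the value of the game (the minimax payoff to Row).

3

Row minima: U → 3, M → -8, D → -5; maximin = 3.
Column maxima: Left → 7, Right → 3; minimax = 3.
Since maximin = minimax = 3, there is a saddle point and the value is 3.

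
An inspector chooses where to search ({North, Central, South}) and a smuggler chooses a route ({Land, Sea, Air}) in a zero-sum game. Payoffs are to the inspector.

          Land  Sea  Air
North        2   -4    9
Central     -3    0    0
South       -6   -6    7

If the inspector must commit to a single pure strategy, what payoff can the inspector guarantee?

-3

Row minima: North → -4, Central → -3, South → -6.
The best of these is -3.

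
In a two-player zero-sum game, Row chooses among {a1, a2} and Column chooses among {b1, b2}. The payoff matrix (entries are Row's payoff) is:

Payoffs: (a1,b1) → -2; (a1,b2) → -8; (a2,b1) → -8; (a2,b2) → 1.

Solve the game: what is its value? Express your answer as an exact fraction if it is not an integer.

Row minima: a1 → -8, a2 → -8; maximin = -8.
Column maxima: b1 → -2, b2 → 1; minimax = -2.
-8 ≠ -2, so there is no saddle point; optimal play is mixed.
Let Row play a1 with probability p. Expected payoff against b1: (-2)p + (-8)(1−p) = 6p − 8; against b2: (-8)p + 1(1−p) = −9p + 1.
Setting these equal: 6p − 8 = −9p + 1 ⇒ 15p = 9 ⇒ p = 3/5, and the value is (6)·(3/5) − 8 = -22/5.
For Column: with q = P(b1), equating a1's and a2's payoffs gives 6q − 8 = −9q + 1 ⇒ q = 3/5.

-22/5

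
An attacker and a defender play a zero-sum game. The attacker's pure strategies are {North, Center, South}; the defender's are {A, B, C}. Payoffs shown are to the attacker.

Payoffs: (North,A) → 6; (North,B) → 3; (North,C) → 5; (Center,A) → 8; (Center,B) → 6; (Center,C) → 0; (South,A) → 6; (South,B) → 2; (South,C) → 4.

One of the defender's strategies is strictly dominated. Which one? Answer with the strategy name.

A

B holds the attacker's payoff strictly below A in every row: 3 < 6, 6 < 8, 2 < 6.
So A is strictly dominated for the defender.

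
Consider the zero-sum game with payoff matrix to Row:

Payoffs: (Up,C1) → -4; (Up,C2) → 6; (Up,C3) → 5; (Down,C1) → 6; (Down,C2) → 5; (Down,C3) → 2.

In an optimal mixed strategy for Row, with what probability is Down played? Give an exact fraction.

9/13

Row minima: Up → -4, Down → 2; maximin = 2.
Column maxima: C1 → 6, C2 → 6, C3 → 5; minimax = 5.
2 ≠ 5, so there is no saddle point; optimal play is mixed.
C2 is strictly dominated by C3 (it gives Row strictly more in every row), so Column never plays it.
On the remaining 2×2 (Up, Down vs C1, C3):
Let Row play Up with probability p. Expected payoff against C1: (-4)p + 6(1−p) = −10p + 6; against C3: 5p + 2(1−p) = 3p + 2.
Setting these equal: −10p + 6 = 3p + 2 ⇒ −13p = -4 ⇒ p = 4/13, and the value is (-10)·(4/13) + 6 = 38/13.
For Column: with q = P(C1), equating Up's and Down's payoffs gives −9q + 5 = 4q + 2 ⇒ q = 3/13.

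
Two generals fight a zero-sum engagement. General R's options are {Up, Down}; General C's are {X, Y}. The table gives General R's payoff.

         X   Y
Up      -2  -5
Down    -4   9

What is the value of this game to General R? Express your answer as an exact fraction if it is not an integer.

Row minima: Up → -5, Down → -4; maximin = -4.
Column maxima: X → -2, Y → 9; minimax = -2.
-4 ≠ -2, so there is no saddle point; optimal play is mixed.
Let General R play Up with probability p. Expected payoff against X: (-2)p + (-4)(1−p) = 2p − 4; against Y: (-5)p + 9(1−p) = −14p + 9.
Setting these equal: 2p − 4 = −14p + 9 ⇒ 16p = 13 ⇒ p = 13/16, and the value is (2)·(13/16) − 4 = -19/8.
For General C: with q = P(X), equating Up's and Down's payoffs gives 3q − 5 = −13q + 9 ⇒ q = 7/8.

-19/8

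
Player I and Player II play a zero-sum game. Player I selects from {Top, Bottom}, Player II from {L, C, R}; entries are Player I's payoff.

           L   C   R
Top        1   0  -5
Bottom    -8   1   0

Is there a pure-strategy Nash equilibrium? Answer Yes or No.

No

Row minima: Top → -5, Bottom → -8; maximin = -5.
Column maxima: L → 1, C → 1, R → 0; minimax = 0.
-5 ≠ 0, so no pure-strategy equilibrium exists.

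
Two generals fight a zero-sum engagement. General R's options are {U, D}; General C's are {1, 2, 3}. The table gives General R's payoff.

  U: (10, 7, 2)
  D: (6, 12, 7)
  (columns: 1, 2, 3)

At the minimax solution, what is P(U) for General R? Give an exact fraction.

1/9

Row minima: U → 2, D → 6; maximin = 6.
Column maxima: 1 → 10, 2 → 12, 3 → 7; minimax = 7.
6 ≠ 7, so there is no saddle point; optimal play is mixed.
2 is strictly dominated by 3 (it gives General R strictly more in every row), so General C never plays it.
On the remaining 2×2 (U, D vs 1, 3):
Let General R play U with probability p. Expected payoff against 1: 10p + 6(1−p) = 4p + 6; against 3: 2p + 7(1−p) = −5p + 7.
Setting these equal: 4p + 6 = −5p + 7 ⇒ 9p = 1 ⇒ p = 1/9, and the value is (4)·(1/9) + 6 = 58/9.
For General C: with q = P(1), equating U's and D's payoffs gives 8q + 2 = −q + 7 ⇒ q = 5/9.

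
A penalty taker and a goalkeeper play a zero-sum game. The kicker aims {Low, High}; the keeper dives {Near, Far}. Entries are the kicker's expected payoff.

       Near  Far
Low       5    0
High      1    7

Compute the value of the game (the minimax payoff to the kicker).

Row minima: Low → 0, High → 1; maximin = 1.
Column maxima: Near → 5, Far → 7; minimax = 5.
1 ≠ 5, so there is no saddle point; optimal play is mixed.
Let the kicker play Low with probability p. Expected payoff against Near: 5p + 1(1−p) = 4p + 1; against Far: 0p + 7(1−p) = −7p + 7.
Setting these equal: 4p + 1 = −7p + 7 ⇒ 11p = 6 ⇒ p = 6/11, and the value is (4)·(6/11) + 1 = 35/11.
For the keeper: with q = P(Near), equating Low's and High's payoffs gives 5q = −6q + 7 ⇒ q = 7/11.

35/11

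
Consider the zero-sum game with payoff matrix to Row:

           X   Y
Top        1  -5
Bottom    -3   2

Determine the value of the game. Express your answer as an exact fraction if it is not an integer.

Row minima: Top → -5, Bottom → -3; maximin = -3.
Column maxima: X → 1, Y → 2; minimax = 1.
-3 ≠ 1, so there is no saddle point; optimal play is mixed.
Let Row play Top with probability p. Expected payoff against X: 1p + (-3)(1−p) = 4p − 3; against Y: (-5)p + 2(1−p) = −7p + 2.
Setting these equal: 4p − 3 = −7p + 2 ⇒ 11p = 5 ⇒ p = 5/11, and the value is (4)·(5/11) − 3 = -13/11.
For Column: with q = P(X), equating Top's and Bottom's payoffs gives 6q − 5 = −5q + 2 ⇒ q = 7/11.

-13/11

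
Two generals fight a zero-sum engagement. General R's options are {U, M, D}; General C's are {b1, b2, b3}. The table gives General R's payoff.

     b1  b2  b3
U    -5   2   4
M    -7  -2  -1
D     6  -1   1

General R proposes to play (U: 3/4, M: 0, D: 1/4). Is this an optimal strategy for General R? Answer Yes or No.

No

Against b1 this mix gives (3/4)·(-5) + (1/4)·6 = -9/4.
Against b2 this mix gives (3/4)·2 + (1/4)·(-1) = 5/4.
Against b3 this mix gives (3/4)·4 + (1/4)·1 = 13/4.
General C will play b1, holding General R to -9/4. Shifting weight toward the row that does better against b1 would raise this floor (the equalizing mix achieves 1/2 against both b1 and b2), so the proposed strategy is not optimal.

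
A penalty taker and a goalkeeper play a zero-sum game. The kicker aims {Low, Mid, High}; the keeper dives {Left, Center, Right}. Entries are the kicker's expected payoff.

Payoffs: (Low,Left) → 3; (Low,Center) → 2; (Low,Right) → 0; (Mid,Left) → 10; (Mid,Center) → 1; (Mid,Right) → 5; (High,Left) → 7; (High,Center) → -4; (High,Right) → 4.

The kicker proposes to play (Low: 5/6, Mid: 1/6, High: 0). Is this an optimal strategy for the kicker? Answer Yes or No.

No

Against Left this mix gives (5/6)·3 + (1/6)·10 = 25/6.
Against Center this mix gives (5/6)·2 + (1/6)·1 = 11/6.
Against Right this mix gives (5/6)·0 + (1/6)·5 = 5/6.
The keeper will play Right, holding the kicker to 5/6. Shifting weight toward the row that does better against Right would raise this floor (the equalizing mix achieves 5/3 against both Right and Center), so the proposed strategy is not optimal.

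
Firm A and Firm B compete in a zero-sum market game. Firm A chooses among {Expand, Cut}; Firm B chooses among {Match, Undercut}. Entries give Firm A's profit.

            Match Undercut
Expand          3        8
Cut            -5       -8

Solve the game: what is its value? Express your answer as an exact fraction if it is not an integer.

Row minima: Expand → 3, Cut → -8; maximin = 3.
Column maxima: Match → 3, Undercut → 8; minimax = 3.
Since maximin = minimax = 3, there is a saddle point and the value is 3.

3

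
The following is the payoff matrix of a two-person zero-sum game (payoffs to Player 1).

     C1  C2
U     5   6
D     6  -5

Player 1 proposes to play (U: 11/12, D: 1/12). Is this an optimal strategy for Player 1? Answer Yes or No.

Against C1 this mix gives (11/12)·5 + (1/12)·6 = 61/12.
Against C2 this mix gives (11/12)·6 + (1/12)·(-5) = 61/12.
All of Player 2's active replies (C1, C2) yield 61/12, and no column does worse for Player 1. The mix makes Player 2 indifferent and guarantees 61/12, so it is optimal.

Yes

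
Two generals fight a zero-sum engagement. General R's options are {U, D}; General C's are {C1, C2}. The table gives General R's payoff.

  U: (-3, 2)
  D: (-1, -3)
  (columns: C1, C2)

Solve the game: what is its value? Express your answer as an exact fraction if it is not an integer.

Row minima: U → -3, D → -3; maximin = -3.
Column maxima: C1 → -1, C2 → 2; minimax = -1.
-3 ≠ -1, so there is no saddle point; optimal play is mixed.
Let General R play U with probability p. Expected payoff against C1: (-3)p + (-1)(1−p) = −2p − 1; against C2: 2p + (-3)(1−p) = 5p − 3.
Setting these equal: −2p − 1 = 5p − 3 ⇒ −7p = -2 ⇒ p = 2/7, and the value is (-2)·(2/7) − 1 = -11/7.
For General C: with q = P(C1), equating U's and D's payoffs gives −5q + 2 = 2q − 3 ⇒ q = 5/7.

-11/7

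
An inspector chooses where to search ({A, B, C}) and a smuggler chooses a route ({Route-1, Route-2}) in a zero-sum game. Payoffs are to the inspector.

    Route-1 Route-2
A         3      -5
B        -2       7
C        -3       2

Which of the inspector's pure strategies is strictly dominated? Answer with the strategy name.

B gives a strictly higher payoff than C against every column: -2 > -3, 7 > 2.
So C is strictly dominated and the inspector never plays it.

C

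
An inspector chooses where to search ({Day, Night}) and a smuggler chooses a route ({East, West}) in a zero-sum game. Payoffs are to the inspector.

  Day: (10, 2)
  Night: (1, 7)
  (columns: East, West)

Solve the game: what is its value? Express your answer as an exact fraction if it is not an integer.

Row minima: Day → 2, Night → 1; maximin = 2.
Column maxima: East → 10, West → 7; minimax = 7.
2 ≠ 7, so there is no saddle point; optimal play is mixed.
Let the inspector play Day with probability p. Expected payoff against East: 10p + 1(1−p) = 9p + 1; against West: 2p + 7(1−p) = −5p + 7.
Setting these equal: 9p + 1 = −5p + 7 ⇒ 14p = 6 ⇒ p = 3/7, and the value is (9)·(3/7) + 1 = 34/7.
For the smuggler: with q = P(East), equating Day's and Night's payoffs gives 8q + 2 = −6q + 7 ⇒ q = 5/14.

34/7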